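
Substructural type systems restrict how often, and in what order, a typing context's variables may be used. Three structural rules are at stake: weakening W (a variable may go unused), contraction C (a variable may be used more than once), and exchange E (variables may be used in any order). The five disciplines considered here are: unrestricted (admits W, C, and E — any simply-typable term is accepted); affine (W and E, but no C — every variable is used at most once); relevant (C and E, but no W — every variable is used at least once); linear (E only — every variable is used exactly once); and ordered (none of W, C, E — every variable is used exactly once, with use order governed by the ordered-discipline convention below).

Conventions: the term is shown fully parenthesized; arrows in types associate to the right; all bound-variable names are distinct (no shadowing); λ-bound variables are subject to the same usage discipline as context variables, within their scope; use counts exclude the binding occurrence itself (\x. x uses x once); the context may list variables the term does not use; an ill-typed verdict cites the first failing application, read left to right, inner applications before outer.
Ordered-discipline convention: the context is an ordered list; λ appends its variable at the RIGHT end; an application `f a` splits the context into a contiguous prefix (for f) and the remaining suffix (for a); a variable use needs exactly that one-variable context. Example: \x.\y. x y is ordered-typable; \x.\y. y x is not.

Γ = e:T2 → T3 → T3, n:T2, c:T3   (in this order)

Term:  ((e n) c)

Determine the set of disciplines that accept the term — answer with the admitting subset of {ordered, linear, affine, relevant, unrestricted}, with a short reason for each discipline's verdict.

admitted in: ordered, linear, affine, relevant, unrestricted
use counts: e ×1; n ×1; c ×1
order of uses: e, n, c
typing: ✓ — T3
ordered: ✓, e, n, c: once each, no exchange needed
linear: ✓, e, n, c: one use apiece
affine: ✓, no duplicate uses among e, n, c
relevant: ✓, none of e, n, c goes unused
unrestricted: ✓, type-checks (T3) and nothing is barred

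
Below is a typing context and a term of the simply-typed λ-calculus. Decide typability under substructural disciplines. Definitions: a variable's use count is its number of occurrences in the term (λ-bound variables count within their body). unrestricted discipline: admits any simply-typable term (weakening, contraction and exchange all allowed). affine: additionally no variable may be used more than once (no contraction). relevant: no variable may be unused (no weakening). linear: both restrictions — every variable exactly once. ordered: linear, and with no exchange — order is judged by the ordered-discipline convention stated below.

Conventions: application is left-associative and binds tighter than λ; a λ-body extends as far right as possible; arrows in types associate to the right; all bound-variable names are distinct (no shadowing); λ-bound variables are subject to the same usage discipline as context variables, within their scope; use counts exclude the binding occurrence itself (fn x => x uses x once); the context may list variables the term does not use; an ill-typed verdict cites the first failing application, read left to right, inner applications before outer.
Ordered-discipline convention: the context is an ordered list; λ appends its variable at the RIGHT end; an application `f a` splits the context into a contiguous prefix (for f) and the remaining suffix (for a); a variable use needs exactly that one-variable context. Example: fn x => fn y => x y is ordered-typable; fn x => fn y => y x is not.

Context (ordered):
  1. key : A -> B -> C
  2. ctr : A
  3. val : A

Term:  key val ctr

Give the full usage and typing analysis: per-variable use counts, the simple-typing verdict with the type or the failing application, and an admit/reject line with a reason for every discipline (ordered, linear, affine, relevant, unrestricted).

use counts: key: 1×, ctr: 1×, val: 1×
uses in reading order: key, val, ctr
typing: ill-typed: an application expects B but receives A
ordered ✗ (not simply typable)
linear ✗ (fails simple typing)
affine ✗ (a type mismatch blocks all five)
relevant ✗ (the type mismatch rejects it)
unrestricted ✗ (not simply typable)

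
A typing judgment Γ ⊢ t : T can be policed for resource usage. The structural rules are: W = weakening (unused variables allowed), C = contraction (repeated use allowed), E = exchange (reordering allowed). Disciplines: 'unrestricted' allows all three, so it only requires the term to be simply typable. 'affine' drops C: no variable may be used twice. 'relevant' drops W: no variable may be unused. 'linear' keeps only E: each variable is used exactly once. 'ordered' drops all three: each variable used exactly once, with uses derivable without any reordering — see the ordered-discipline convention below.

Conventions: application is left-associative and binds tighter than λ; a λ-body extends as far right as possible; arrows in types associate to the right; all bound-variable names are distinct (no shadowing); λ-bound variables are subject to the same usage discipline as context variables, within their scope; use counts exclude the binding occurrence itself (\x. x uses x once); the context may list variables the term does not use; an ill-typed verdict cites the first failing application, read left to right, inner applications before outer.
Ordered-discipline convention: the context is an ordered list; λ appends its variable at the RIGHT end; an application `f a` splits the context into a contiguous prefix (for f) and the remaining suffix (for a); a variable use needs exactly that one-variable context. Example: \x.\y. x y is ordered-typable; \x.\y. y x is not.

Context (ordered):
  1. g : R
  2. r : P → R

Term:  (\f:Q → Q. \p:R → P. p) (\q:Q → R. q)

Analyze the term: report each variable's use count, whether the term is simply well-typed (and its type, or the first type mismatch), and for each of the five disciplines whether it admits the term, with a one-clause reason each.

variable uses: g: 0×; r: 0×; f [bound]: 0×; p [bound]: 1×; q [bound]: 1×
uses in reading order: p, q
typing: ill-typed: an argument (Q → R) → Q → R mismatches the expected Q → Q
ordered ✗ (the type mismatch rejects it)
linear ✗ (not simply typable)
affine ✗ (fails simple typing)
relevant ✗ (a type mismatch blocks all five)
unrestricted ✗ (the type mismatch rejects it)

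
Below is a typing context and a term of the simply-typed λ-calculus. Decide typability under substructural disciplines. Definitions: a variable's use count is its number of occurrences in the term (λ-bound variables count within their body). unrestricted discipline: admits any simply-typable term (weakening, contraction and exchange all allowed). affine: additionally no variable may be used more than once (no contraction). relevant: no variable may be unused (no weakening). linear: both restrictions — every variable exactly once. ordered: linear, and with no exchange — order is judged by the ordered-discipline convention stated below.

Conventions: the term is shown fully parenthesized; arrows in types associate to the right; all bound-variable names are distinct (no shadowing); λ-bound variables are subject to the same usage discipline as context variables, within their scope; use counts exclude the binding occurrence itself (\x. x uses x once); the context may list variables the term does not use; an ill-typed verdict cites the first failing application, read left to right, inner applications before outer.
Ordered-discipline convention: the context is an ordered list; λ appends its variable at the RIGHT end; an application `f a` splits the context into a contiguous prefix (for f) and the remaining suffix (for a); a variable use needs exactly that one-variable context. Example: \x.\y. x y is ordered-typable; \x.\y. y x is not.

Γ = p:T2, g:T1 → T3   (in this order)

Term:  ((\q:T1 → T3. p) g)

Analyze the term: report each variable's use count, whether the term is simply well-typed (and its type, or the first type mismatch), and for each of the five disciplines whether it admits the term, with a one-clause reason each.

use counts: p: 1×, g: 1×, q [bound]: 0×
uses in reading order: p, g
typing: the term checks, with type T2
ordered: ✗ — q left unused
linear: ✗ — q left unused
affine: ✓ — at most one use each (p, g, q)
relevant: ✗ — q left unused
unrestricted: ✓ — typability at T2 is all that's needed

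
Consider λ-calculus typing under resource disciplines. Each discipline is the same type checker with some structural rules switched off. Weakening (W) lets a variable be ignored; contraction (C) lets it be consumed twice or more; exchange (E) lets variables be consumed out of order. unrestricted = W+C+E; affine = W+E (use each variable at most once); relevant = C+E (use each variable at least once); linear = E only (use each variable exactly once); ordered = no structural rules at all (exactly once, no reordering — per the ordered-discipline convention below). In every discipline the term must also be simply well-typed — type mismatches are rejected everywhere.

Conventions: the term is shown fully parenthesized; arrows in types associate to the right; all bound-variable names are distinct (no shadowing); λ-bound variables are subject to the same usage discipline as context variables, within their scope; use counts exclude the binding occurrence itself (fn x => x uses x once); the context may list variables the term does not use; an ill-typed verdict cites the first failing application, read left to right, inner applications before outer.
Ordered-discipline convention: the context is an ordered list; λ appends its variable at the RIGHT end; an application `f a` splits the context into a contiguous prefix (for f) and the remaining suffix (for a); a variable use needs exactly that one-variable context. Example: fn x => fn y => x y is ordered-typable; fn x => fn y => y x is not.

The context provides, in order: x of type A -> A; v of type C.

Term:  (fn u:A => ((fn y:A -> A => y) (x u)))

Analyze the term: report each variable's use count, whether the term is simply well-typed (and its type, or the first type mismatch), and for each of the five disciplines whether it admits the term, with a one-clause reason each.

usage: x ×1; v ×0; u (bound) ×1; y (bound) ×1
uses in reading order: y, x, u
typing: ill-typed: an argument A mismatches the expected A -> A
ordered ✗ (a type mismatch blocks all five)
linear ✗ (the type mismatch rejects it)
affine ✗ (not simply typable)
relevant ✗ (fails simple typing)
unrestricted ✗ (a type mismatch blocks all five)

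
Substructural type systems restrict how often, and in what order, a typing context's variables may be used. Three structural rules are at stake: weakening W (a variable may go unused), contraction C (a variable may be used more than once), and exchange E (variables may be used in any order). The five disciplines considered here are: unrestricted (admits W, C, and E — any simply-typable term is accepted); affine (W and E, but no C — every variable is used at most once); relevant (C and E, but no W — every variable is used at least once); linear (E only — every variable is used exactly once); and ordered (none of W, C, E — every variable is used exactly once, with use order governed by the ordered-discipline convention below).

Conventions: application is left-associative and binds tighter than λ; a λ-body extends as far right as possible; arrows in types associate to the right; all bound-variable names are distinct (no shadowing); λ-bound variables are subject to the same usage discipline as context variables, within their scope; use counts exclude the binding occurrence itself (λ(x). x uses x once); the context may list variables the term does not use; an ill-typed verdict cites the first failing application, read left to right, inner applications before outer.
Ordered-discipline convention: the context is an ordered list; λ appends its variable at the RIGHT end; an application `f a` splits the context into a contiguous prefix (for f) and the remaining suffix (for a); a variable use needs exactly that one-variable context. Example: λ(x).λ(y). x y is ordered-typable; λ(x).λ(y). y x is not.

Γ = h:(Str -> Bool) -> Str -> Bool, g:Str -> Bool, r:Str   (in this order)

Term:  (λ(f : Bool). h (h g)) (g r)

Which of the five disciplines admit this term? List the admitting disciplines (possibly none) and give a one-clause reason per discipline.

accepted by: unrestricted
use counts: h: 2×; g: 2×; r: 1×; f [bound]: 0×
uses in reading order: h, h, g, g, r
typing: well-typed at Str -> Bool
ordered: ✗ — h ×2, g ×2 used more than once (contraction); needs weakening: f unused
linear: ✗ — h ×2, g ×2 used more than once (contraction); needs weakening: f unused
affine: ✗ — h ×2, g ×2 used more than once (contraction)
relevant: ✗ — needs weakening: f unused
unrestricted: ✓ — typability at Str -> Bool is all that's needed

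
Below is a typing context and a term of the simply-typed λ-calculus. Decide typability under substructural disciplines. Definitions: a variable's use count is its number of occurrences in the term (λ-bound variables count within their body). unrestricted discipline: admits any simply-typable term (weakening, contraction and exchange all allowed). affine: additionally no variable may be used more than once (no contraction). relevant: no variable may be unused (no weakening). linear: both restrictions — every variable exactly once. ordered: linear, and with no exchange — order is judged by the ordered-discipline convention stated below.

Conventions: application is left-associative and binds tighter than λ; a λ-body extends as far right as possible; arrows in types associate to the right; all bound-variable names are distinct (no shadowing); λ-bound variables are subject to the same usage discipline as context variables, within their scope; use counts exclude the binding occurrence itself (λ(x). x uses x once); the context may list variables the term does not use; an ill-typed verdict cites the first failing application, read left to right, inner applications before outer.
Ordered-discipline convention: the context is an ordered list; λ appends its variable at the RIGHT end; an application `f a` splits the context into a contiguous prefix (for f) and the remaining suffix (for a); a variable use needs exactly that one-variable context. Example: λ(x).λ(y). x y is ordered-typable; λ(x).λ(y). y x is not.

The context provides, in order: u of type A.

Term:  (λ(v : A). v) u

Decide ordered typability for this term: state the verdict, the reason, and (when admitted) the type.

yes — single-use (u, v), ordered derivation ok; term : A
variable uses: u ×1, v (bound) ×1
use order (left to right): v, u
typing: well-typed — term : A
summary: ordered ✓, linear ✓, affine ✓, relevant ✓, unrestricted ✓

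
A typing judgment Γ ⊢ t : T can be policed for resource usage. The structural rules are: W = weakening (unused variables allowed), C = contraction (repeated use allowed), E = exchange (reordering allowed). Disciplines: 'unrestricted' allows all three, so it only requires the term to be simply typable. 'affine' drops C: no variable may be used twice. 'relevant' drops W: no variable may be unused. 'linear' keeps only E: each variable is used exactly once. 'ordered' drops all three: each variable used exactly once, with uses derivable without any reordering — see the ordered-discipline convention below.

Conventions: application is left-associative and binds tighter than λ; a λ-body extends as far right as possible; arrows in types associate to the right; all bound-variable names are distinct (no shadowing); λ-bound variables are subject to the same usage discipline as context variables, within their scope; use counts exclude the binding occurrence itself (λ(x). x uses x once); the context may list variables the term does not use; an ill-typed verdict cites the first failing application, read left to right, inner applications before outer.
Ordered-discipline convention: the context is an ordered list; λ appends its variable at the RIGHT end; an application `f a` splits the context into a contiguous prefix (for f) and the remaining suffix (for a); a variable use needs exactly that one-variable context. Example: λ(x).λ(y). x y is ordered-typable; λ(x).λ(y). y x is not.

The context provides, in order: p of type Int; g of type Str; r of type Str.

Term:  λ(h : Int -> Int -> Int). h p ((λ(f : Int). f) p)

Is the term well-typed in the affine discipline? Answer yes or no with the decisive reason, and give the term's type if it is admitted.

no — uses contraction: p ×2
counts: p ×2, g ×0, r ×0, h [bound] ×1, f [bound] ×1
use order (left to right): h, p, f, p
typing: well-typed — term : (Int -> Int -> Int) -> Int
summary: ordered ✗; linear ✗; affine ✗; relevant ✗; unrestricted ✓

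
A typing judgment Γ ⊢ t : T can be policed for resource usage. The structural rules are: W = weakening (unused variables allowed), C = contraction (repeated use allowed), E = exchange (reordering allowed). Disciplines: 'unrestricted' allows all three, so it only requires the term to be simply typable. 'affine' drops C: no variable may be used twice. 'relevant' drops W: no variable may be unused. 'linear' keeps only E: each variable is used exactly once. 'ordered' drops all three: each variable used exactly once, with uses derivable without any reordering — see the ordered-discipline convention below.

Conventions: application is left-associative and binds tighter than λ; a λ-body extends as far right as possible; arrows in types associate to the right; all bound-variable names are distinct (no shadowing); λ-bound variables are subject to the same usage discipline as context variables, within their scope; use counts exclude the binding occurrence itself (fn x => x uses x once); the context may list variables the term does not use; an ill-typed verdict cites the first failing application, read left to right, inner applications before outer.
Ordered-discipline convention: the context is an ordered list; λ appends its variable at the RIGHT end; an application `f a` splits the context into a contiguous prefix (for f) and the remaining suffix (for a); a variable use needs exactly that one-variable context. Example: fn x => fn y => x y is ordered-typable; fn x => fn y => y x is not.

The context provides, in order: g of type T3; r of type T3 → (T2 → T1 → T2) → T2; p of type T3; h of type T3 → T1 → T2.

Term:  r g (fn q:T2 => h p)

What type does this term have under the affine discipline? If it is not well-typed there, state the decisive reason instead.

term : T2
variable uses: g: 1×; r: 1×; p: 1×; h: 1×; q [bound]: 0×
left-to-right use order: r, g, h, p
typing: well-typed at T2
per-discipline verdicts: ordered ✗ · linear ✗ · affine ✓ · relevant ✗ · unrestricted ✓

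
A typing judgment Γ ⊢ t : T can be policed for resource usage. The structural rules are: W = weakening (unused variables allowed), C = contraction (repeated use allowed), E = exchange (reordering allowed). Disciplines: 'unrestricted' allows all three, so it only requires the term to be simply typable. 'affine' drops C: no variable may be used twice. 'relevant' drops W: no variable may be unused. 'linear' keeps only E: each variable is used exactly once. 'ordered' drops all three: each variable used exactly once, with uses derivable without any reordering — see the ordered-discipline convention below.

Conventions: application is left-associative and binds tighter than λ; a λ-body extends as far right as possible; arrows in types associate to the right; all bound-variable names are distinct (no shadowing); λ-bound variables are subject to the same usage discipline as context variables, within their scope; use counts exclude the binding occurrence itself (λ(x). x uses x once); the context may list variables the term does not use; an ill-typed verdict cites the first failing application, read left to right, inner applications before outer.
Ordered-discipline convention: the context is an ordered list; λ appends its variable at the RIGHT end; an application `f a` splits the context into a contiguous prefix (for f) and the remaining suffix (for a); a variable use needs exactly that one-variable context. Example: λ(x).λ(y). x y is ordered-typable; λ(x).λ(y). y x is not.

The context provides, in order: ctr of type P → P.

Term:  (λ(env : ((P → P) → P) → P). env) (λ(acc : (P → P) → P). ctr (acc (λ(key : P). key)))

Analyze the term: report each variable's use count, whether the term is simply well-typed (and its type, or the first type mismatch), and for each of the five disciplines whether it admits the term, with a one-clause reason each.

usage: ctr ×1; env (λ-bound) ×1; acc (λ-bound) ×1; key (λ-bound) ×1
use order (left to right): env, ctr, acc, key
typing: well-typed at ((P → P) → P) → P
ordered ✓ (ctr, env, acc, key: once each, no exchange needed)
linear ✓ (single use per variable (ctr, env, acc, key))
affine ✓ (ctr, env, acc, key: no repeats, contraction unneeded)
relevant ✓ (every one of ctr, env, acc, key appears)
unrestricted ✓ (well-typed at ((P → P) → P) → P; no restrictions here)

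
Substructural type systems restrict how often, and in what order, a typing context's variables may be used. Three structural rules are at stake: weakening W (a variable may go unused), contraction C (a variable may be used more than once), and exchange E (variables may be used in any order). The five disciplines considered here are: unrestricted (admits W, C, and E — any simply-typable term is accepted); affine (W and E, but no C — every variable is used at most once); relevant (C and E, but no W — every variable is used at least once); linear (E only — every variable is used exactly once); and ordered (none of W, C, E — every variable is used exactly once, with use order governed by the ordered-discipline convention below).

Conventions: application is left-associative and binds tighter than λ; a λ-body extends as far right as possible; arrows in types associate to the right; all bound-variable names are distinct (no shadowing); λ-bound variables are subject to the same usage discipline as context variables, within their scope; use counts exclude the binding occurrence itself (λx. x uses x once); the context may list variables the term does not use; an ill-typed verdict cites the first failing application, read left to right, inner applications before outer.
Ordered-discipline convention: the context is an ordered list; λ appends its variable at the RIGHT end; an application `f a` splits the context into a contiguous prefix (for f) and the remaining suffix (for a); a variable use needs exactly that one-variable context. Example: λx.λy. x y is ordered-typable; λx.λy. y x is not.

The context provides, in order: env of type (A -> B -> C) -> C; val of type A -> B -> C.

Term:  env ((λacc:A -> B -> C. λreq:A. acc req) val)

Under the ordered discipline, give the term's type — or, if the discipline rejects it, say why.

term : C
use counts: env ×1; val ×1; acc (bound) ×1; req (bound) ×1
order of uses: env, acc, req, val
typing: ✓ — C
all disciplines: ordered ✓ · linear ✓ · affine ✓ · relevant ✓ · unrestricted ✓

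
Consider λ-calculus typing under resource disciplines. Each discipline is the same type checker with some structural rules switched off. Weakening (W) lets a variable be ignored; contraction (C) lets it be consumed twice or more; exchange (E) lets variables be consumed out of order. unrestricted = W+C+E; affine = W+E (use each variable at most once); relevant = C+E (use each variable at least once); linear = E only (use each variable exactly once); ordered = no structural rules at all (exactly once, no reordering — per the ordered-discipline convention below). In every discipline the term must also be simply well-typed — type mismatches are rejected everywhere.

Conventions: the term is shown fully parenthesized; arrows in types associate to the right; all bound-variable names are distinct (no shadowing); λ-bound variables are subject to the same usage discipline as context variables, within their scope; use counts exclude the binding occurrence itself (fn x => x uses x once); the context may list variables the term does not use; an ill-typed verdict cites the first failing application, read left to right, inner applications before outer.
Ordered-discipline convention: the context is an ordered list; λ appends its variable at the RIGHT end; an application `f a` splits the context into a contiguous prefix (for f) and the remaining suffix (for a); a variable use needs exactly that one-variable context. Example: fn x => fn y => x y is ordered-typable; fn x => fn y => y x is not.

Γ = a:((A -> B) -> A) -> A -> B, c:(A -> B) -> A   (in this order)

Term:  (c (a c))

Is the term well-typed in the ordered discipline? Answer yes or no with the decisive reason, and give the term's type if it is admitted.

no — needs contraction — c ×2
usage: a ×1, c ×2
left-to-right use order: c, a, c
typing: well-typed — term : A
summary: ordered ✗, linear ✗, affine ✗, relevant ✓, unrestricted ✓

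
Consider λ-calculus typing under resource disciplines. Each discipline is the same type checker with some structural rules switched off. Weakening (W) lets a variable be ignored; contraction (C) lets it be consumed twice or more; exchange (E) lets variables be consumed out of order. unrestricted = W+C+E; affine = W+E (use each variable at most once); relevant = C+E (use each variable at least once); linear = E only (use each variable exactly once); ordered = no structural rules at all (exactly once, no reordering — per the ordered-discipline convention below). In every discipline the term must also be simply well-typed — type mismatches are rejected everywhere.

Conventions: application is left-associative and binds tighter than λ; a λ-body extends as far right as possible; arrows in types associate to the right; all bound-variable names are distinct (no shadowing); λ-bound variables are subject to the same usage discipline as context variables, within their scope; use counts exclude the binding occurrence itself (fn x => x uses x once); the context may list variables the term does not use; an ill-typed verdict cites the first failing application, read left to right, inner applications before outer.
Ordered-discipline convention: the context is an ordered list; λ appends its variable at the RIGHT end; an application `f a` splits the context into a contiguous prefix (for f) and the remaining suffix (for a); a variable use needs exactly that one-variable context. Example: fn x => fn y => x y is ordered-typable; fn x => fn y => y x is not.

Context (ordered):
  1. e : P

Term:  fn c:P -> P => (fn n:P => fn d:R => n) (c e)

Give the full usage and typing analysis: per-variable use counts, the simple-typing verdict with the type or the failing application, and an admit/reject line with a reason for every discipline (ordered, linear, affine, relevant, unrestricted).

usage: e=1; c [bound]=1; n [bound]=1; d [bound]=0
left-to-right use order: n, c, e
typing: well-typed — term : (P -> P) -> R -> P
ordered ✗ (unused: d — weakening required)
linear ✗ (unused: d — weakening required)
affine ✓ (e, c, n, d: no repeats, contraction unneeded)
relevant ✗ (unused: d — weakening required)
unrestricted ✓ (simply typable at (P -> P) -> R -> P; W, C, E all held)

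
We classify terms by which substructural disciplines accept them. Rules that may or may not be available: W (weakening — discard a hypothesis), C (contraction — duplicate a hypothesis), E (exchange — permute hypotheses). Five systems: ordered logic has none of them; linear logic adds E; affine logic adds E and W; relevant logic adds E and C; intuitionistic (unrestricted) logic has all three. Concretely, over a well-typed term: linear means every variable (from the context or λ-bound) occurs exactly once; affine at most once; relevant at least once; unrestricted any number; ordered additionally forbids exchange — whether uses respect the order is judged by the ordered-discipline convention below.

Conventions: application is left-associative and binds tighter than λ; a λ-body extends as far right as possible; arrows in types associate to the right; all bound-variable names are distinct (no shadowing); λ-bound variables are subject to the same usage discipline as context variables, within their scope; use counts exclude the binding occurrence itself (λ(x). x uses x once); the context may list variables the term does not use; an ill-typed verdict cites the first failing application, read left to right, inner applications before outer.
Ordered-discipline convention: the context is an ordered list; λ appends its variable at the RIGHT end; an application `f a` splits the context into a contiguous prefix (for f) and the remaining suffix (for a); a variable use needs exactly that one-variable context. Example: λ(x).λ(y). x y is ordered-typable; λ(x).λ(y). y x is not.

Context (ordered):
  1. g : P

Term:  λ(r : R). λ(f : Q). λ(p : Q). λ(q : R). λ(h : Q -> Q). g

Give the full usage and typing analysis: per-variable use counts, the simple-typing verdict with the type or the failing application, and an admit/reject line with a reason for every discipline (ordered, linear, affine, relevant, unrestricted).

variable uses: g=1, r (bound)=0, f (bound)=0, p (bound)=0, q (bound)=0, h (bound)=0
use order (left to right): g
typing: the term checks, with type R -> Q -> Q -> R -> (Q -> Q) -> P
ordered: ✗, unused: r, f, p, q, h — weakening required
linear: ✗, unused: r, f, p, q, h — weakening required
affine: ✓, none of g, r, f, p, q, h used more than once
relevant: ✗, unused: r, f, p, q, h — weakening required
unrestricted: ✓, well-typed at R -> Q -> Q -> R -> (Q -> Q) -> P; no restrictions here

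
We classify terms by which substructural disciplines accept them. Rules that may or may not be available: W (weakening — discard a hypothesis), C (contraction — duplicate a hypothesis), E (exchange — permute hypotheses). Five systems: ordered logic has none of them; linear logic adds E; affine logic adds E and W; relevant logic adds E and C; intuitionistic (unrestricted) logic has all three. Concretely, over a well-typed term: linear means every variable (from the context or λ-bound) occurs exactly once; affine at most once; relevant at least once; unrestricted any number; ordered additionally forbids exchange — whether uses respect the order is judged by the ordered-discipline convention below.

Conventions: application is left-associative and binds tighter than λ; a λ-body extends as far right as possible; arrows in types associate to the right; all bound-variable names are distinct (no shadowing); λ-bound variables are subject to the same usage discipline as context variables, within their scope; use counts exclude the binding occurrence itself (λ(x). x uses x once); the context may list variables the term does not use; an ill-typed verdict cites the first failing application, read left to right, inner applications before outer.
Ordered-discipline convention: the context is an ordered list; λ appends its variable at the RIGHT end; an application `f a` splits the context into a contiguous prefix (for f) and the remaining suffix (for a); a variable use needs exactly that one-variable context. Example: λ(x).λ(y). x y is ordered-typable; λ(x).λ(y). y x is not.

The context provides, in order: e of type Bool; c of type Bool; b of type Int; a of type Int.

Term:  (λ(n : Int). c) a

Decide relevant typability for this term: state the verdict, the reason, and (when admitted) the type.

no — e, b, n never used (weakening)
counts: e=0, c=1, b=0, a=1, n (λ-bound)=0
order of uses: c, a
typing: the term checks, with type Bool
across the five disciplines: ordered ✗ · linear ✗ · affine ✓ · relevant ✗ · unrestricted ✓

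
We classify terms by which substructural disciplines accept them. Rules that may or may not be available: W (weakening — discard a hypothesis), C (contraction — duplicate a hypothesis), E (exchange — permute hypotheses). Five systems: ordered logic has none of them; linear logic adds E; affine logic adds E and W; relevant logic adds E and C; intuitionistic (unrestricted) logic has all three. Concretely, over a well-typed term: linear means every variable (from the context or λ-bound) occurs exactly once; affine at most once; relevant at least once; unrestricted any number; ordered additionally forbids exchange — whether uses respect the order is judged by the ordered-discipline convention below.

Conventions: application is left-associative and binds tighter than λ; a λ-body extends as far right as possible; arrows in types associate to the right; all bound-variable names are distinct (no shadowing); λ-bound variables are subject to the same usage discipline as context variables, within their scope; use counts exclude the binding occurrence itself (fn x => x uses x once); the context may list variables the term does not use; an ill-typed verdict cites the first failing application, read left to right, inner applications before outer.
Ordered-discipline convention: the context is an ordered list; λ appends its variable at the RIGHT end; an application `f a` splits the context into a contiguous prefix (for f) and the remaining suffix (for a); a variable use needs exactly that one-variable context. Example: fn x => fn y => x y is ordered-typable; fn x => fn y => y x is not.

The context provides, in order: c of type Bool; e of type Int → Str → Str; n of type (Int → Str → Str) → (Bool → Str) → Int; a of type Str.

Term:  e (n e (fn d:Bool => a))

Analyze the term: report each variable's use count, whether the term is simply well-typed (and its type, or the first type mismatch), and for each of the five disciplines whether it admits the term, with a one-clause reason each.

variable uses: c=0, e=2, n=1, a=1, d [bound]=0
left-to-right use order: e, n, e, a
typing: the term checks, with type Str → Str
ordered ✗ (e ×2 used more than once (contraction); c, d never used (weakening))
linear ✗ (e ×2 used more than once (contraction); c, d never used (weakening))
affine ✗ (e ×2 used more than once (contraction))
relevant ✗ (c, d never used (weakening))
unrestricted ✓ (simply typable at Str → Str; W, C, E all held)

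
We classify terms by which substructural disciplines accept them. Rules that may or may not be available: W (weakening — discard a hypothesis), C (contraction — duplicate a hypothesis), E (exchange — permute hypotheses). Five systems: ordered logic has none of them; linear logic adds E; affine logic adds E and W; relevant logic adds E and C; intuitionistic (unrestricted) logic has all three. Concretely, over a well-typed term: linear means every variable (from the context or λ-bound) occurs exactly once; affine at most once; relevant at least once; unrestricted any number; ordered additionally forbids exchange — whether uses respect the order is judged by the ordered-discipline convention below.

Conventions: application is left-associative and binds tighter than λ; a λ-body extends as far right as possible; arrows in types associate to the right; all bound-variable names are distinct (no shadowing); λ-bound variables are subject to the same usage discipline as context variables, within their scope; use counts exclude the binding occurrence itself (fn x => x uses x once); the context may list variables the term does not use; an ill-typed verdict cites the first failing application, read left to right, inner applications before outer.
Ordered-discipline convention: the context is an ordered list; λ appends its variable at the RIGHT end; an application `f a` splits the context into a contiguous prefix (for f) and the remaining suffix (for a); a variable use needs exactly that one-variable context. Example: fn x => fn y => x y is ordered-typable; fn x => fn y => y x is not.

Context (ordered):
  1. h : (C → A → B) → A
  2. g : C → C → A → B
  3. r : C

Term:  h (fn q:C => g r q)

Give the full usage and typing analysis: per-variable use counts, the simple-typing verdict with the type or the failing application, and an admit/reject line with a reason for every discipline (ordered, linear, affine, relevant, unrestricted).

use counts: h ×1; g ×1; r ×1; q (λ-bound) ×1
left-to-right use order: h, g, r, q
typing: well-typed — term : A
ordered: ✓ — h, g, r, q once each; derivable with no W/C/E
linear: ✓ — exactly-once usage across h, g, r, q
affine: ✓ — none of h, g, r, q used more than once
relevant: ✓ — none of h, g, r, q goes unused
unrestricted: ✓ — simply typable at A; W, C, E all held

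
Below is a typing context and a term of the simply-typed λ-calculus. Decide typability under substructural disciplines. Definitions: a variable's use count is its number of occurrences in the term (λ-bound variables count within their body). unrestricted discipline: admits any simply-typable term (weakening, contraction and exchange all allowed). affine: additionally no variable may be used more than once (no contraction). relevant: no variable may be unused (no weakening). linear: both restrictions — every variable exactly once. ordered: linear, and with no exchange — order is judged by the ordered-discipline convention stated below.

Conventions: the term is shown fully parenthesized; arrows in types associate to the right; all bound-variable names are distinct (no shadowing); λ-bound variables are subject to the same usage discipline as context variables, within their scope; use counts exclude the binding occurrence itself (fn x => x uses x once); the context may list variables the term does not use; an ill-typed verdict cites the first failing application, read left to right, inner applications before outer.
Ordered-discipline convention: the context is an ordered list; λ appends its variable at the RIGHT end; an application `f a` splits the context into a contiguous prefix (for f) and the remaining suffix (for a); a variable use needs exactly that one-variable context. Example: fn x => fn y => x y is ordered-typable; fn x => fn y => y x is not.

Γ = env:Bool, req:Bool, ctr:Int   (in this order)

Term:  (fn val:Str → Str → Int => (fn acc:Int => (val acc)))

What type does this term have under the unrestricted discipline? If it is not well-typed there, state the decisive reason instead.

not well-typed under unrestricted — not simply typable
variable uses: env ×0, req ×0, ctr ×0, val (λ-bound) ×1, acc (λ-bound) ×1
use order (left to right): val, acc
typing: ill-typed: argument of type Int where Str is required
per-discipline verdicts: ordered ✗ | linear ✗ | affine ✗ | relevant ✗ | unrestricted ✗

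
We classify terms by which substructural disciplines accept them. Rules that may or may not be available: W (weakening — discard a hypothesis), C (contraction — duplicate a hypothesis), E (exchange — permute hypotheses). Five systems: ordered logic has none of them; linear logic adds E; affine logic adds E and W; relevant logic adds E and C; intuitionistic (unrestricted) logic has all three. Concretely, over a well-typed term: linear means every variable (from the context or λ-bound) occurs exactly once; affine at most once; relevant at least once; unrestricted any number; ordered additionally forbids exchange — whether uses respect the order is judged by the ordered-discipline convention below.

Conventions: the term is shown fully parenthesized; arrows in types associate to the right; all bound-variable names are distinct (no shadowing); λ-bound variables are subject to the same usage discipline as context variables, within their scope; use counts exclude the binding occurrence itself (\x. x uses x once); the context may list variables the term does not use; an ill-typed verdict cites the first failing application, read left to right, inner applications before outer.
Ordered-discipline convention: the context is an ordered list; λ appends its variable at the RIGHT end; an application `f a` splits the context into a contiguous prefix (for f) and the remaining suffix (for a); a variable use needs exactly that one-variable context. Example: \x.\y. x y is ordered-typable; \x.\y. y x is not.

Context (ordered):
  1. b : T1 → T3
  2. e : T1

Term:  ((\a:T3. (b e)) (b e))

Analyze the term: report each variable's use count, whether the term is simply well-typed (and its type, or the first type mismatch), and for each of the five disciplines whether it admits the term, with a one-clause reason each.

variable uses: b: 2, e: 2, a (bound): 0
left-to-right use order: b, e, b, e
typing: well-typed at T3
ordered: ✗, repeated use of b ×2, e ×2; unused: a — weakening required
linear: ✗, repeated use of b ×2, e ×2; unused: a — weakening required
affine: ✗, repeated use of b ×2, e ×2
relevant: ✗, unused: a — weakening required
unrestricted: ✓, simply typable at T3; W, C, E all held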